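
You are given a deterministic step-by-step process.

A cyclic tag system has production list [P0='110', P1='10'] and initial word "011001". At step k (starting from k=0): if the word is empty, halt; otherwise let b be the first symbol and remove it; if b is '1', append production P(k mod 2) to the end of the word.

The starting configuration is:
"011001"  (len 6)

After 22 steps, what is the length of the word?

15

[0] "011001"  (len 6)
[1] "11001"  (len 5)
[2] "100110"  (len 6)
[3] "00110110"  (len 8)
[4] "0110110"  (len 7)
[5] "110110"  (len 6)
[6] "1011010"  (len 7)
[7] "011010110"  (len 9)
[8] "11010110"  (len 8)
[9] "1010110110"  (len 10)
[10] "01011011010"  (len 11)
[11] "1011011010"  (len 10)
[12] "01101101010"  (len 11)
[13] "1101101010"  (len 10)
[14] "10110101010"  (len 11)
[15] "0110101010110"  (len 13)
[16] "110101010110"  (len 12)
[17] "10101010110110"  (len 14)
[18] "010101011011010"  (len 15)
[19] "10101011011010"  (len 14)
[20] "010101101101010"  (len 15)
[21] "10101101101010"  (len 14)
[22] "010110110101010"  (len 15)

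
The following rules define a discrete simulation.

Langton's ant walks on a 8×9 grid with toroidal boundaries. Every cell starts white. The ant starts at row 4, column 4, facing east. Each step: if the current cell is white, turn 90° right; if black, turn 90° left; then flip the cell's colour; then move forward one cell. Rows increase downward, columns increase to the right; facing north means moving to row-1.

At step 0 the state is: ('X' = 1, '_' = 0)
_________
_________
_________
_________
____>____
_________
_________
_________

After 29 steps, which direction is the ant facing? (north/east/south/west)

step 0: _________
_________
_________
_________
____>____
_________
_________
_________
step 1: _________
_________
_________
_________
____X____
____v____
_________
_________
step 2: _________
_________
_________
_________
____X____
___<X____
_________
_________
step 3: _________
_________
_________
_________
___^X____
___XX____
_________
_________
step 4: _________
_________
_________
_________
___X>____
___XX____
_________
_________
step 5: _________
_________
_________
____^____
___X_____
___XX____
_________
_________
step 6: _________
_________
_________
____X>___
___X_____
___XX____
_________
_________
step 7: _________
_________
_________
____XX___
___X_v___
___XX____
_________
_________
step 8: _________
_________
_________
____XX___
___X<X___
___XX____
_________
_________
step 9: _________
_________
_________
____^X___
___XXX___
___XX____
_________
_________
step 10: _________
_________
_________
___<_X___
___XXX___
___XX____
_________
_________
step 11: _________
_________
___^_____
___X_X___
___XXX___
___XX____
_________
_________
step 12: _________
_________
___X>____
___X_X___
___XXX___
___XX____
_________
_________
step 13: _________
_________
___XX____
___XvX___
___XXX___
___XX____
_________
_________
step 14: _________
_________
___XX____
___<XX___
___XXX___
___XX____
_________
_________
step 15: _________
_________
___XX____
____XX___
___vXX___
___XX____
_________
_________
step 16: _________
_________
___XX____
____XX___
____>X___
___XX____
_________
_________
step 17: _________
_________
___XX____
____^X___
_____X___
___XX____
_________
_________
step 18: _________
_________
___XX____
___<_X___
_____X___
___XX____
_________
_________
step 19: _________
_________
___^X____
___X_X___
_____X___
___XX____
_________
_________
step 20: _________
_________
__<_X____
___X_X___
_____X___
___XX____
_________
_________
step 21: _________
__^______
__X_X____
___X_X___
_____X___
___XX____
_________
_________
step 22: _________
__X>_____
__X_X____
___X_X___
_____X___
___XX____
_________
_________
step 23: _________
__XX_____
__XvX____
___X_X___
_____X___
___XX____
_________
_________
step 24: _________
__XX_____
__<XX____
___X_X___
_____X___
___XX____
_________
_________
step 25: _________
__XX_____
___XX____
__vX_X___
_____X___
___XX____
_________
_________
step 26: _________
__XX_____
___XX____
_<XX_X___
_____X___
___XX____
_________
_________
step 27: _________
__XX_____
_^_XX____
_XXX_X___
_____X___
___XX____
_________
_________
step 28: _________
__XX_____
_X>XX____
_XXX_X___
_____X___
___XX____
_________
_________
step 29: _________
__XX_____
_XXXX____
_XvX_X___
_____X___
___XX____
_________
_________

south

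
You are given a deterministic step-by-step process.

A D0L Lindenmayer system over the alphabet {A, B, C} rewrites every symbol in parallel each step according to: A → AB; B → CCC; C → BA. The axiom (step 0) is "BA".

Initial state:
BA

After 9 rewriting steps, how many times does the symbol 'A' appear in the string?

1159

t=0: BA
t=1: CCCAB
t=2: BABABAABCCC
t=3: CCCABCCCABCCCABABCCCBABABA
t=4: BABABAABCCCBABABAABCCCBABABAABCCCABCCCBABABACCCABCCCABCCCAB
t=5: CCCABCCCABCCCABABCCCBABABACCCABCCCABCCCABABCCCBABABACCCABC…BCCCBABABACCCABCCCABCCCABBABABAABCCCBABABAABCCCBABABAABCCC  (len 137)
t=6: BABABAABCCCBABABAABCCCBABABAABCCCABCCCBABABACCCABCCCABCCCA…BABABACCCABCCCABCCCABABCCCBABABACCCABCCCABCCCABABCCCBABABA  (len 314)
t=7: CCCABCCCABCCCABABCCCBABABACCCABCCCABCCCABABCCCBABABACCCABC…ABABAABCCCBABABAABCCCBABABAABCCCABCCCBABABACCCABCCCABCCCAB  (len 725)
t=8: BABABAABCCCBABABAABCCCBABABAABCCCABCCCBABABACCCABCCCABCCCA…BCCCBABABACCCABCCCABCCCABBABABAABCCCBABABAABCCCBABABAABCCC  (len 1667)
t=9: CCCABCCCABCCCABABCCCBABABACCCABCCCABCCCABABCCCBABABACCCABC…BABABACCCABCCCABCCCABABCCCBABABACCCABCCCABCCCABABCCCBABABA  (len 3842)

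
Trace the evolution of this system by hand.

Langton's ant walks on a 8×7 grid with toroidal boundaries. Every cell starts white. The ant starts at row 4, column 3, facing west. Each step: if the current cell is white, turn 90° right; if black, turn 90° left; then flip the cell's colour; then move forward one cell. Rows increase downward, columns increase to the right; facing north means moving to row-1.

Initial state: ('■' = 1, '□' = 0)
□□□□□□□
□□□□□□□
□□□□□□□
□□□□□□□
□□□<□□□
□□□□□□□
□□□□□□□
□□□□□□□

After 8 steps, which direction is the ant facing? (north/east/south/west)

step 0: □□□□□□□
□□□□□□□
□□□□□□□
□□□□□□□
□□□<□□□
□□□□□□□
□□□□□□□
□□□□□□□
step 1: □□□□□□□
□□□□□□□
□□□□□□□
□□□^□□□
□□□■□□□
□□□□□□□
□□□□□□□
□□□□□□□
step 2: □□□□□□□
□□□□□□□
□□□□□□□
□□□■>□□
□□□■□□□
□□□□□□□
□□□□□□□
□□□□□□□
step 3: □□□□□□□
□□□□□□□
□□□□□□□
□□□■■□□
□□□■v□□
□□□□□□□
□□□□□□□
□□□□□□□
step 4: □□□□□□□
□□□□□□□
□□□□□□□
□□□■■□□
□□□<■□□
□□□□□□□
□□□□□□□
□□□□□□□
step 5: □□□□□□□
□□□□□□□
□□□□□□□
□□□■■□□
□□□□■□□
□□□v□□□
□□□□□□□
□□□□□□□
step 6: □□□□□□□
□□□□□□□
□□□□□□□
□□□■■□□
□□□□■□□
□□<■□□□
□□□□□□□
□□□□□□□
step 7: □□□□□□□
□□□□□□□
□□□□□□□
□□□■■□□
□□^□■□□
□□■■□□□
□□□□□□□
□□□□□□□
step 8: □□□□□□□
□□□□□□□
□□□□□□□
□□□■■□□
□□■>■□□
□□■■□□□
□□□□□□□
□□□□□□□

east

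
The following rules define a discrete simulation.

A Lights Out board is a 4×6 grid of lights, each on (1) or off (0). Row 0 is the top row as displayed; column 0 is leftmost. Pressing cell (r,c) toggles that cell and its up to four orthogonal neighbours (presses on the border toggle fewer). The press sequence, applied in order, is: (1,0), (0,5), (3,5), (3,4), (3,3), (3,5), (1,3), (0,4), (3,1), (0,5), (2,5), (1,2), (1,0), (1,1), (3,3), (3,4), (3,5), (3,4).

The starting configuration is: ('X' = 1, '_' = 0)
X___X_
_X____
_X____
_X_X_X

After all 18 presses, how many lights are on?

gen 0: X___X_
_X____
_X____
_X_X_X
gen 1: ____X_
X_____
XX____
_X_X_X
gen 2: _____X
X____X
XX____
_X_X_X
gen 3: _____X
X____X
XX___X
_X_XX_
gen 4: _____X
X____X
XX__XX
_X___X
gen 5: _____X
X____X
XX_XXX
_XXXXX
gen 6: _____X
X____X
XX_XX_
_XXX__
gen 7: ___X_X
X_XXXX
XX__X_
_XXX__
gen 8: ____X_
X_XX_X
XX__X_
_XXX__
gen 9: ____X_
X_XX_X
X___X_
X__X__
gen 10: _____X
X_XX__
X___X_
X__X__
gen 11: _____X
X_XX_X
X____X
X__X_X
gen 12: __X__X
XX___X
X_X__X
X__X_X
gen 13: X_X__X
_____X
__X__X
X__X_X
gen 14: XXX__X
XXX__X
_XX__X
X__X_X
gen 15: XXX__X
XXX__X
_XXX_X
X_X_XX
gen 16: XXX__X
XXX__X
_XXXXX
X_XX__
gen 17: XXX__X
XXX__X
_XXXX_
X_XXXX
gen 18: XXX__X
XXX__X
_XXX__
X_X___

13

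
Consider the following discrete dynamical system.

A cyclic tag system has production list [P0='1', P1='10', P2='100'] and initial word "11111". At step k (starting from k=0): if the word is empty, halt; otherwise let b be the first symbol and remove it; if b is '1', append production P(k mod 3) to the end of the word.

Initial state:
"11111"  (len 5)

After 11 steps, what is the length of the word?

10

step 0: "11111"  (len 5)
step 1: "11111"  (len 5)
step 2: "111110"  (len 6)
step 3: "11110100"  (len 8)
step 4: "11101001"  (len 8)
step 5: "110100110"  (len 9)
step 6: "10100110100"  (len 11)
step 7: "01001101001"  (len 11)
step 8: "1001101001"  (len 10)
step 9: "001101001100"  (len 12)
step 10: "01101001100"  (len 11)
step 11: "1101001100"  (len 10)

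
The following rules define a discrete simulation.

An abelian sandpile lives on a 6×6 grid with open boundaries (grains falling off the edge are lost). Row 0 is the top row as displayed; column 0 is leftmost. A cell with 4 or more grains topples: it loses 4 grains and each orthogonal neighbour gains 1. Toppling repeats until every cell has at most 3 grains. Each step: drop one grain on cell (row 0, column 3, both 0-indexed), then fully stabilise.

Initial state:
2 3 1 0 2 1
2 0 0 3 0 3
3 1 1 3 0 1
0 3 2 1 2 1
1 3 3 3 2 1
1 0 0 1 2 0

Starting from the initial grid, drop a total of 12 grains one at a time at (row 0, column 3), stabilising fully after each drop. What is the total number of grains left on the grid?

58

0) 2 3 1 0 2 1
2 0 0 3 0 3
3 1 1 3 0 1
0 3 2 1 2 1
1 3 3 3 2 1
1 0 0 1 2 0
1) 2 3 1 1 2 1
2 0 0 3 0 3
3 1 1 3 0 1
0 3 2 1 2 1
1 3 3 3 2 1
1 0 0 1 2 0
2) 2 3 1 2 2 1
2 0 0 3 0 3
3 1 1 3 0 1
0 3 2 1 2 1
1 3 3 3 2 1
1 0 0 1 2 0
3) 2 3 1 3 2 1
2 0 0 3 0 3
3 1 1 3 0 1
0 3 2 1 2 1
1 3 3 3 2 1
1 0 0 1 2 0
4) 2 3 2 1 3 1
2 0 1 1 1 3
3 1 2 0 1 1
0 3 2 2 2 1
1 3 3 3 2 1
1 0 0 1 2 0
5) 2 3 2 2 3 1
2 0 1 1 1 3
3 1 2 0 1 1
0 3 2 2 2 1
1 3 3 3 2 1
1 0 0 1 2 0
6) 2 3 2 3 3 1
2 0 1 1 1 3
3 1 2 0 1 1
0 3 2 2 2 1
1 3 3 3 2 1
1 0 0 1 2 0
7) 2 3 3 1 0 2
2 0 1 2 2 3
3 1 2 0 1 1
0 3 2 2 2 1
1 3 3 3 2 1
1 0 0 1 2 0
8) 2 3 3 2 0 2
2 0 1 2 2 3
3 1 2 0 1 1
0 3 2 2 2 1
1 3 3 3 2 1
1 0 0 1 2 0
9) 2 3 3 3 0 2
2 0 1 2 2 3
3 1 2 0 1 1
0 3 2 2 2 1
1 3 3 3 2 1
1 0 0 1 2 0
10) 3 0 1 1 1 2
2 1 2 3 2 3
3 1 2 0 1 1
0 3 2 2 2 1
1 3 3 3 2 1
1 0 0 1 2 0
11) 3 0 1 2 1 2
2 1 2 3 2 3
3 1 2 0 1 1
0 3 2 2 2 1
1 3 3 3 2 1
1 0 0 1 2 0
12) 3 0 1 3 1 2
2 1 2 3 2 3
3 1 2 0 1 1
0 3 2 2 2 1
1 3 3 3 2 1
1 0 0 1 2 0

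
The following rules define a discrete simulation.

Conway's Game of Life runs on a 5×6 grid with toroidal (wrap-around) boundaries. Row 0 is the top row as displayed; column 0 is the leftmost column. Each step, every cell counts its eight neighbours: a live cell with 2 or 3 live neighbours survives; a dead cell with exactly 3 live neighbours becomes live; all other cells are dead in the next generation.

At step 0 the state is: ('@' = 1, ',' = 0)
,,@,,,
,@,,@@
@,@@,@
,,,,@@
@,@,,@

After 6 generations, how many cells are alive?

k=0  ,,@,,,
,@,,@@
@,@@,@
,,,,@@
@,@,,@
k=1  ,,@@@,
,@,,@@
,@@@,,
,,@,,,
@@,@@@
k=2  ,,,,,,
@@,,,@
@@,@@,
,,,,,@
@@,,,@
k=3  ,,,,,,
,@@,@@
,@@,@,
,,@,,,
@,,,,@
k=4  ,@,,@,
@@@,@@
@,,,@@
@,@@,@
,,,,,,
k=5  ,@@@@,
,,@,,,
,,,,,,
@@,@,,
@@@@@@
k=6  ,,,,,,
,@@,,,
,@@,,,
,,,@,,
,,,,,,

5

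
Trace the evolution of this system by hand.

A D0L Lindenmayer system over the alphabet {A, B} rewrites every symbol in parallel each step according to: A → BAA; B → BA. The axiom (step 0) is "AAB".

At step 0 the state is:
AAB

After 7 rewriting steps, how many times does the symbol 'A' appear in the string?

1597

k=0  AAB
k=1  BAABAABA
k=2  BABAABAABABAABAABABAA
k=3  BABAABABAABAABABAABAABABAABABAABAABABAABAABABAABABAABAA
k=4  BABAABABAABAABABAABABAABAABABAABAABABAABABAABAABABAABAABAB…BAABABAABABAABAABABAABAABABAABABAABAABABAABABAABAABABAABAA  (len 144)
k=5  BABAABABAABAABABAABABAABAABABAABAABABAABABAABAABABAABABAAB…BAABABAABABAABAABABAABABAABAABABAABAABABAABABAABAABABAABAA  (len 377)
k=6  BABAABABAABAABABAABABAABAABABAABAABABAABABAABAABABAABABAAB…BAABABAABABAABAABABAABABAABAABABAABAABABAABABAABAABABAABAA  (len 987)
k=7  BABAABABAABAABABAABABAABAABABAABAABABAABABAABAABABAABABAAB…BAABABAABABAABAABABAABABAABAABABAABAABABAABABAABAABABAABAA  (len 2584)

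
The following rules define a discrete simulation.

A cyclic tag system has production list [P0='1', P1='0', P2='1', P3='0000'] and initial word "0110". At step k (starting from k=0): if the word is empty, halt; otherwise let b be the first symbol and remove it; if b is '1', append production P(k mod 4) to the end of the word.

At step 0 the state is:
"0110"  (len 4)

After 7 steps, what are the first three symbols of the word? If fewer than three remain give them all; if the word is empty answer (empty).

(empty)

k=0  "0110"  (len 4)
k=1  "110"  (len 3)
k=2  "100"  (len 3)
k=3  "001"  (len 3)
k=4  "01"  (len 2)
k=5  "1"  (len 1)
k=6  "0"  (len 1)
k=7  (halted — word empty)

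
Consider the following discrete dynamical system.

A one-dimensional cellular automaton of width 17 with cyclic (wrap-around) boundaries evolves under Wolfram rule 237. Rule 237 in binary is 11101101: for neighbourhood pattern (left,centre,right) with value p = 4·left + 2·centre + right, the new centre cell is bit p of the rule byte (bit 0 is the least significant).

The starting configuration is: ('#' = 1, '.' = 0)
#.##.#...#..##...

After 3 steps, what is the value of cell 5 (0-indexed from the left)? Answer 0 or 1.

1

k=0  #.##.#...#..##...
k=1  ######.#.#..##.#.
k=2  ##########..#####
k=3  ##########..#####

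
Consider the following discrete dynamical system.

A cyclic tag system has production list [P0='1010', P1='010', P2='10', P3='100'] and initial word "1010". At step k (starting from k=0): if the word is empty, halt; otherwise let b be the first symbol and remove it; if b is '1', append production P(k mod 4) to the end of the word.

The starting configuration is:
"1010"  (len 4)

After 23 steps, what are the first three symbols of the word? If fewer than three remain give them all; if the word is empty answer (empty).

010

k=0  "1010"  (len 4)
k=1  "0101010"  (len 7)
k=2  "101010"  (len 6)
k=3  "0101010"  (len 7)
k=4  "101010"  (len 6)
k=5  "010101010"  (len 9)
k=6  "10101010"  (len 8)
k=7  "010101010"  (len 9)
k=8  "10101010"  (len 8)
k=9  "01010101010"  (len 11)
k=10  "1010101010"  (len 10)
k=11  "01010101010"  (len 11)
k=12  "1010101010"  (len 10)
k=13  "0101010101010"  (len 13)
k=14  "101010101010"  (len 12)
k=15  "0101010101010"  (len 13)
k=16  "101010101010"  (len 12)
k=17  "010101010101010"  (len 15)
k=18  "10101010101010"  (len 14)
k=19  "010101010101010"  (len 15)
k=20  "10101010101010"  (len 14)
k=21  "01010101010101010"  (len 17)
k=22  "1010101010101010"  (len 16)
k=23  "01010101010101010"  (len 17)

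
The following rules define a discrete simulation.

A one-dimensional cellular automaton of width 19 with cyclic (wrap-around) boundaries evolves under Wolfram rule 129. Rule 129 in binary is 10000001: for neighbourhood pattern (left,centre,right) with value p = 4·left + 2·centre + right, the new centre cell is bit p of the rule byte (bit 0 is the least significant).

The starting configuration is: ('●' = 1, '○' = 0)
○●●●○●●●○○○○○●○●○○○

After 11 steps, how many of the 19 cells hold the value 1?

15

t=0: ○●●●○●●●○○○○○●○●○○○
t=1: ○○●○○○●○○●●●○○○○○●●
t=2: ○○○○●○○○○○●○○●●●○○○
t=3: ●●●○○○●●●○○○○○●○○●●
t=4: ●●○○●○○●○○●●●○○○○○●
t=5: ●○○○○○○○○○○●○○●●●○○
t=6: ○○●●●●●●●●○○○○○●○○○
t=7: ●○○●●●●●●○○●●●○○○●●
t=8: ○○○○●●●●○○○○●○○●○○●
t=9: ○●●○○●●○○●●○○○○○○○○
t=10: ○○○○○○○○○○○○●●●●●●●
t=11: ○●●●●●●●●●●○○●●●●●○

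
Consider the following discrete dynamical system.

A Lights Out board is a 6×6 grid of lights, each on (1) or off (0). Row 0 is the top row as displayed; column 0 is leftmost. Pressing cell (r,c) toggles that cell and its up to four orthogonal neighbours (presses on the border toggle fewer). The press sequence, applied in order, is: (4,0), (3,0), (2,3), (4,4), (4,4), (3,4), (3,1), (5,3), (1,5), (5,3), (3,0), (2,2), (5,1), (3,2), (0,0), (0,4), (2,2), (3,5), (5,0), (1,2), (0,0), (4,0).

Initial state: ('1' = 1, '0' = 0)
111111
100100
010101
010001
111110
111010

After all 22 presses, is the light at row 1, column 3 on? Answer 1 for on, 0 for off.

1

step 0: 111111
100100
010101
010001
111110
111010
step 1: 111111
100100
010101
110001
001110
011010
step 2: 111111
100100
110101
000001
101110
011010
step 3: 111111
100000
111011
000101
101110
011010
step 4: 111111
100000
111011
000111
101001
011000
step 5: 111111
100000
111011
000101
101110
011010
step 6: 111111
100000
111001
000010
101100
011010
step 7: 111111
100000
101001
111010
111100
011010
step 8: 111111
100000
101001
111010
111000
010100
step 9: 111110
100011
101000
111010
111000
010100
step 10: 111110
100011
101000
111010
111100
011010
step 11: 111110
100011
001000
001010
011100
011010
step 12: 111110
101011
010100
000010
011100
011010
step 13: 111110
101011
010100
000010
001100
100010
step 14: 111110
101011
011100
011110
000100
100010
step 15: 001110
001011
011100
011110
000100
100010
step 16: 001001
001001
011100
011110
000100
100010
step 17: 001001
000001
000000
010110
000100
100010
step 18: 001001
000001
000001
010101
000101
100010
step 19: 001001
000001
000001
010101
100101
010010
step 20: 000001
011101
001001
010101
100101
010010
step 21: 110001
111101
001001
010101
100101
010010
step 22: 110001
111101
001001
110101
010101
110010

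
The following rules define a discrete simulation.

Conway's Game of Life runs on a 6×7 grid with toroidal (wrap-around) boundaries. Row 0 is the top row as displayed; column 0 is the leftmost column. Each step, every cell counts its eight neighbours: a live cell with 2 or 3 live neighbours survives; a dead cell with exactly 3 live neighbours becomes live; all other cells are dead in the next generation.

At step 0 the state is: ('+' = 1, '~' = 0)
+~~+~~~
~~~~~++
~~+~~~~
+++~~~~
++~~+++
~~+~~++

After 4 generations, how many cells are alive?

12

t=0: +~~+~~~
~~~~~++
~~+~~~~
+++~~~~
++~~+++
~~+~~++
t=1: +~~~+~~
~~~~~~+
+~+~~~+
~~++~+~
~~~++~~
~~++~~~
t=2: ~~~+~~~
~+~~~++
++++~++
~++~~++
~~~~~~~
~~+~~~~
t=3: ~~+~~~~
~+~+~+~
~~~+~~~
~~~+++~
~++~~~~
~~~~~~~
t=4: ~~+~~~~
~~~++~~
~~~+~+~
~~~++~~
~~+++~~
~++~~~~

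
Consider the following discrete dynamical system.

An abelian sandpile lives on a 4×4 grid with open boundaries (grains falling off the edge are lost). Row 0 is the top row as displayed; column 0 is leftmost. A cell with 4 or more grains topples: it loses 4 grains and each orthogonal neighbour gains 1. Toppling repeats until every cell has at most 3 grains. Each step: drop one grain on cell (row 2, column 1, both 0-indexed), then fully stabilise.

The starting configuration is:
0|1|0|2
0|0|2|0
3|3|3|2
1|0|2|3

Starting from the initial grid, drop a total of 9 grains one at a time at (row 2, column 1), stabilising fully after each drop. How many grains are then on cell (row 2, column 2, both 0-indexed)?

step 0: 0|1|0|2
0|0|2|0
3|3|3|2
1|0|2|3
step 1: 0|1|0|2
1|1|3|0
0|2|0|3
2|1|3|3
step 2: 0|1|0|2
1|1|3|0
0|3|0|3
2|1|3|3
step 3: 0|1|0|2
1|2|3|0
1|0|1|3
2|2|3|3
step 4: 0|1|0|2
1|2|3|0
1|1|1|3
2|2|3|3
step 5: 0|1|0|2
1|2|3|0
1|2|1|3
2|2|3|3
step 6: 0|1|0|2
1|2|3|0
1|3|1|3
2|2|3|3
step 7: 0|1|0|2
1|3|3|0
2|0|2|3
2|3|3|3
step 8: 0|1|0|2
1|3|3|0
2|1|2|3
2|3|3|3
step 9: 0|1|0|2
1|3|3|0
2|2|2|3
2|3|3|3

2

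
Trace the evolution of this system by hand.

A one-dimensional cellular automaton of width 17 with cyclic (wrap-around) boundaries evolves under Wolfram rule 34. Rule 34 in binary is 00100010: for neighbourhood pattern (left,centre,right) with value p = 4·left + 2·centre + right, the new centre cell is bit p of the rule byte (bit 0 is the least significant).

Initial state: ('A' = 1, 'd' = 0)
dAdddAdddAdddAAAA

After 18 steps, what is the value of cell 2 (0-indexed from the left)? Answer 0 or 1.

0

0) dAdddAdddAdddAAAA
1) AdddAdddAdddAdddd
2) dddAdddAdddAddddA
3) ddAdddAdddAddddAd
4) dAdddAdddAddddAdd
5) AdddAdddAddddAddd
6) dddAdddAddddAdddA
7) ddAdddAddddAdddAd
8) dAdddAddddAdddAdd
9) AdddAddddAdddAddd
10) dddAddddAdddAdddA
11) ddAddddAdddAdddAd
12) dAddddAdddAdddAdd
13) AddddAdddAdddAddd
14) ddddAdddAdddAdddA
15) dddAdddAdddAdddAd
16) ddAdddAdddAdddAdd
17) dAdddAdddAdddAddd
18) AdddAdddAdddAdddd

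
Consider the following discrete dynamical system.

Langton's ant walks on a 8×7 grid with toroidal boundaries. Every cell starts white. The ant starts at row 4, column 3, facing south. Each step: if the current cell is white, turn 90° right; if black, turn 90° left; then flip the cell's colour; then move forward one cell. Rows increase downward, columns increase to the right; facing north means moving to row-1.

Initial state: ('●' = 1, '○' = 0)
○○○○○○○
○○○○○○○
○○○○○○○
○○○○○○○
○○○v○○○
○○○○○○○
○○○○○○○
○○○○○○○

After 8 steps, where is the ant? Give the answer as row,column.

4,3

t=0: ○○○○○○○
○○○○○○○
○○○○○○○
○○○○○○○
○○○v○○○
○○○○○○○
○○○○○○○
○○○○○○○
t=1: ○○○○○○○
○○○○○○○
○○○○○○○
○○○○○○○
○○<●○○○
○○○○○○○
○○○○○○○
○○○○○○○
t=2: ○○○○○○○
○○○○○○○
○○○○○○○
○○^○○○○
○○●●○○○
○○○○○○○
○○○○○○○
○○○○○○○
t=3: ○○○○○○○
○○○○○○○
○○○○○○○
○○●>○○○
○○●●○○○
○○○○○○○
○○○○○○○
○○○○○○○
t=4: ○○○○○○○
○○○○○○○
○○○○○○○
○○●●○○○
○○●v○○○
○○○○○○○
○○○○○○○
○○○○○○○
t=5: ○○○○○○○
○○○○○○○
○○○○○○○
○○●●○○○
○○●○>○○
○○○○○○○
○○○○○○○
○○○○○○○
t=6: ○○○○○○○
○○○○○○○
○○○○○○○
○○●●○○○
○○●○●○○
○○○○v○○
○○○○○○○
○○○○○○○
t=7: ○○○○○○○
○○○○○○○
○○○○○○○
○○●●○○○
○○●○●○○
○○○<●○○
○○○○○○○
○○○○○○○
t=8: ○○○○○○○
○○○○○○○
○○○○○○○
○○●●○○○
○○●^●○○
○○○●●○○
○○○○○○○
○○○○○○○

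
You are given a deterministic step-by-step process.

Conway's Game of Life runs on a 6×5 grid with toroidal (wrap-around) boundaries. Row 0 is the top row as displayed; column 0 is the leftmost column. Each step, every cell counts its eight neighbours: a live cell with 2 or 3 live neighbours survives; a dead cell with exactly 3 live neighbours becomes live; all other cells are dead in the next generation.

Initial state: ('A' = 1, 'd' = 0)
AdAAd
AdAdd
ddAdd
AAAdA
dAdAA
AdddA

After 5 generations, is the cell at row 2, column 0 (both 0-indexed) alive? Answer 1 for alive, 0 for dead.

0) AdAAd
AdAdd
ddAdd
AAAdA
dAdAA
AdddA
1) AdAAd
ddAdA
ddAdA
ddddA
ddddd
ddddd
2) dAAAA
AdAdA
AdddA
dddAd
ddddd
ddddd
3) dAAdA
ddAdd
AAddd
ddddA
ddddd
ddAAd
4) dAddd
ddAAd
AAddd
Adddd
dddAd
dAAAd
5) dAddd
AdAdd
AAAdA
AAddA
dAdAA
dAdAd

1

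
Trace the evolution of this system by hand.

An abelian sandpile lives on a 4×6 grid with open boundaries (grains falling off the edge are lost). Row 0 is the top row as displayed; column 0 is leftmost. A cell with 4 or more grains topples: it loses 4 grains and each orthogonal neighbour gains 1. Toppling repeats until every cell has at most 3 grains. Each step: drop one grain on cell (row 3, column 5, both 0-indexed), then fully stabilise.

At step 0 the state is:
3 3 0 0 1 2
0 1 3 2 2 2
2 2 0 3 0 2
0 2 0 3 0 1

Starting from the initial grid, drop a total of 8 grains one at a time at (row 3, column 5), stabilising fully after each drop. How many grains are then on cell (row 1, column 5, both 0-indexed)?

3

step 0: 3 3 0 0 1 2
0 1 3 2 2 2
2 2 0 3 0 2
0 2 0 3 0 1
step 1: 3 3 0 0 1 2
0 1 3 2 2 2
2 2 0 3 0 2
0 2 0 3 0 2
step 2: 3 3 0 0 1 2
0 1 3 2 2 2
2 2 0 3 0 2
0 2 0 3 0 3
step 3: 3 3 0 0 1 2
0 1 3 2 2 2
2 2 0 3 0 3
0 2 0 3 1 0
step 4: 3 3 0 0 1 2
0 1 3 2 2 2
2 2 0 3 0 3
0 2 0 3 1 1
step 5: 3 3 0 0 1 2
0 1 3 2 2 2
2 2 0 3 0 3
0 2 0 3 1 2
step 6: 3 3 0 0 1 2
0 1 3 2 2 2
2 2 0 3 0 3
0 2 0 3 1 3
step 7: 3 3 0 0 1 2
0 1 3 2 2 3
2 2 0 3 1 0
0 2 0 3 2 1
step 8: 3 3 0 0 1 2
0 1 3 2 2 3
2 2 0 3 1 0
0 2 0 3 2 2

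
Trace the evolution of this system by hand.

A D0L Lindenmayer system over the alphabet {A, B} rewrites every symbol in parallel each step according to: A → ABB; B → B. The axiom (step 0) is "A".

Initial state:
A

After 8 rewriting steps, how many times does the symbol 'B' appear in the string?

k=0  A
k=1  ABB
k=2  ABBBB
k=3  ABBBBBB
k=4  ABBBBBBBB
k=5  ABBBBBBBBBB
k=6  ABBBBBBBBBBBB
k=7  ABBBBBBBBBBBBBB
k=8  ABBBBBBBBBBBBBBBB

16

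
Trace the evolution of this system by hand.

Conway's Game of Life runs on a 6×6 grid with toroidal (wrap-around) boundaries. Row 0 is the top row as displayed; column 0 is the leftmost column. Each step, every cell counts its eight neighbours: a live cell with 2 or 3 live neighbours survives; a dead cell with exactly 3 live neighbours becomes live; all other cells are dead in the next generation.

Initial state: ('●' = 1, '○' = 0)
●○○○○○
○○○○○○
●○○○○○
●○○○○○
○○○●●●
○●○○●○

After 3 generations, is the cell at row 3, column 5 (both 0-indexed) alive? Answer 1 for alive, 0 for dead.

t=0: ●○○○○○
○○○○○○
●○○○○○
●○○○○○
○○○●●●
○●○○●○
t=1: ○○○○○○
○○○○○○
○○○○○○
●○○○●○
●○○●●●
●○○●●○
t=2: ○○○○○○
○○○○○○
○○○○○○
●○○●●○
●●○○○○
●○○●○○
t=3: ○○○○○○
○○○○○○
○○○○○○
●●○○○●
●●●●●○
●●○○○○

1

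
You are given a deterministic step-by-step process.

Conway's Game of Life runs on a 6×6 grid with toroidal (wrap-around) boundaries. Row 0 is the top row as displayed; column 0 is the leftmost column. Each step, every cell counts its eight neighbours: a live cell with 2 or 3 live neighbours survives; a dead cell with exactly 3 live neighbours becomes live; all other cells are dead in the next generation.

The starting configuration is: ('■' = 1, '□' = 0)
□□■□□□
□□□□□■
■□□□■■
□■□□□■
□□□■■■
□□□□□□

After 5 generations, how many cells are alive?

t=0: □□■□□□
□□□□□■
■□□□■■
□■□□□■
□□□■■■
□□□□□□
t=1: □□□□□□
■□□□■■
□□□□■□
□□□■□□
■□□□■■
□□□■■□
t=2: □□□■□□
□□□□■■
□□□■■□
□□□■□□
□□□□□■
□□□■■□
t=3: □□□■□■
□□□□□■
□□□■□■
□□□■□□
□□□■□□
□□□■■□
t=4: □□□■□■
■□□□□■
□□□□□□
□□■■□□
□□■■□□
□□■■□□
t=5: ■□■■□■
■□□□■■
□□□□□□
□□■■□□
□■□□■□
□□□□□□

11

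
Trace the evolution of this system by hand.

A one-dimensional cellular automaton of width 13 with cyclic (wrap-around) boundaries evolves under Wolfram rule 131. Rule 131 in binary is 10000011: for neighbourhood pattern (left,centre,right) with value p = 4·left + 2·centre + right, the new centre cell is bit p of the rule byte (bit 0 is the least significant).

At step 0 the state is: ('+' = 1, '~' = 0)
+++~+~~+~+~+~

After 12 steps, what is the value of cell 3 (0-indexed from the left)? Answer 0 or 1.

gen 0: +++~+~~+~+~+~
gen 1: ~+~~~~+~~~~~~
gen 2: +~~+++~~+++++
gen 3: ~~+~+~~+~++++
gen 4: ~+~~~~+~~~++~
gen 5: +~~+++~~++~~~
gen 6: ~~+~+~~+~~~++
gen 7: ~+~~~~+~~++~~
gen 8: +~~+++~~+~~~+
gen 9: ~~+~+~~+~~++~
gen 10: ++~~~~+~~+~~~
gen 11: ~~~+++~~+~~++
gen 12: ~++~+~~+~~+~~

0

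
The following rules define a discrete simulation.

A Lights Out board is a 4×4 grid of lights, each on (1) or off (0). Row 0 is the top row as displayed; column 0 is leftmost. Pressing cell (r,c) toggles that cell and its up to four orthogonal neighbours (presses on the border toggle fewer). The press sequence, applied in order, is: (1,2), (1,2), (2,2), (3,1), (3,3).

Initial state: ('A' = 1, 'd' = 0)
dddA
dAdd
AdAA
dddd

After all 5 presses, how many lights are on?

9

gen 0: dddA
dAdd
AdAA
dddd
gen 1: ddAA
ddAA
AddA
dddd
gen 2: dddA
dAdd
AdAA
dddd
gen 3: dddA
dAAd
AAdd
ddAd
gen 4: dddA
dAAd
Addd
AAdd
gen 5: dddA
dAAd
AddA
AAAA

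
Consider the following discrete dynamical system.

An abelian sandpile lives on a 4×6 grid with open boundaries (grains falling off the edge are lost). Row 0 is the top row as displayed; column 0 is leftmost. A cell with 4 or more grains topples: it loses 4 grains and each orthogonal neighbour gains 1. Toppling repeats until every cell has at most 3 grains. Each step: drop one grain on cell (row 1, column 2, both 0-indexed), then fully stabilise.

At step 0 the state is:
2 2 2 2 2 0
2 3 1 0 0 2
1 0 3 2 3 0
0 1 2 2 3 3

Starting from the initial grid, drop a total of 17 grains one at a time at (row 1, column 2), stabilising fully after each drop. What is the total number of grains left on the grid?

41

k=0  2 2 2 2 2 0
2 3 1 0 0 2
1 0 3 2 3 0
0 1 2 2 3 3
k=1  2 2 2 2 2 0
2 3 2 0 0 2
1 0 3 2 3 0
0 1 2 2 3 3
k=2  2 2 2 2 2 0
2 3 3 0 0 2
1 0 3 2 3 0
0 1 2 2 3 3
k=3  2 3 3 2 2 0
3 0 2 1 0 2
1 2 0 3 3 0
0 1 3 2 3 3
k=4  2 3 3 2 2 0
3 0 3 1 0 2
1 2 0 3 3 0
0 1 3 2 3 3
k=5  3 0 1 3 2 0
3 2 1 2 0 2
1 2 1 3 3 0
0 1 3 2 3 3
k=6  3 0 1 3 2 0
3 2 2 2 0 2
1 2 1 3 3 0
0 1 3 2 3 3
k=7  3 0 1 3 2 0
3 2 3 2 0 2
1 2 1 3 3 0
0 1 3 2 3 3
k=8  3 0 2 3 2 0
3 3 0 3 0 2
1 2 2 3 3 0
0 1 3 2 3 3
k=9  3 0 2 3 2 0
3 3 1 3 0 2
1 2 2 3 3 0
0 1 3 2 3 3
k=10  3 0 2 3 2 0
3 3 2 3 0 2
1 2 2 3 3 0
0 1 3 2 3 3
k=11  3 0 2 3 2 0
3 3 3 3 0 2
1 2 2 3 3 0
0 1 3 2 3 3
k=12  0 3 1 1 3 0
1 3 0 3 2 2
3 0 3 3 1 2
0 3 1 1 2 0
k=13  0 3 1 1 3 0
1 3 1 3 2 2
3 0 3 3 1 2
0 3 1 1 2 0
k=14  0 3 1 1 3 0
1 3 2 3 2 2
3 0 3 3 1 2
0 3 1 1 2 0
k=15  0 3 1 1 3 0
1 3 3 3 2 2
3 0 3 3 1 2
0 3 1 1 2 0
k=16  1 0 3 2 3 0
2 1 3 1 3 2
3 2 1 1 2 2
0 3 2 2 2 0
k=17  1 1 0 3 3 0
2 2 1 2 3 2
3 2 2 1 2 2
0 3 2 2 2 0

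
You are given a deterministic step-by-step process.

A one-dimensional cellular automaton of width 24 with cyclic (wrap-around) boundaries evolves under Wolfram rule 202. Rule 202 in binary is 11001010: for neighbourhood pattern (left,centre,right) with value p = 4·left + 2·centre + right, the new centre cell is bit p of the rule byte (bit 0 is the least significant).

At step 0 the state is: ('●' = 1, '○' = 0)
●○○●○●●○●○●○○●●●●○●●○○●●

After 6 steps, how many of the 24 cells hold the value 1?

20

t=0: ●○○●○●●○●○●○○●●●●○●●○○●●
t=1: ●○●○○●●○○○○○●●●●●○●●○●●●
t=2: ●○○○●●●○○○○●●●●●●○●●○●●●
t=3: ●○○●●●●○○○●●●●●●●○●●○●●●
t=4: ●○●●●●●○○●●●●●●●●○●●○●●●
t=5: ●○●●●●●○●●●●●●●●●○●●○●●●
t=6: ●○●●●●●○●●●●●●●●●○●●○●●●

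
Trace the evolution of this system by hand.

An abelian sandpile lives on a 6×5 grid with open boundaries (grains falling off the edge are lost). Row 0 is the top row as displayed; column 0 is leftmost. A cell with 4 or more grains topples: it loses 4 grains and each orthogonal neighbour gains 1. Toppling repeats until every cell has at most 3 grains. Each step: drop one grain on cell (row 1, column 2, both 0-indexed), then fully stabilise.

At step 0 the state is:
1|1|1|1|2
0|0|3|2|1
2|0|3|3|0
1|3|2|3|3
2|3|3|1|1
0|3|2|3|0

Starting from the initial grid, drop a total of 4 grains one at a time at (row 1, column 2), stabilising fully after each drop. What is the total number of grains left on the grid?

50

t=0: 1|1|1|1|2
0|0|3|2|1
2|0|3|3|0
1|3|2|3|3
2|3|3|1|1
0|3|2|3|0
t=1: 1|1|2|2|2
0|1|2|0|2
2|2|2|2|2
2|1|2|3|0
3|2|3|0|3
1|1|1|1|1
t=2: 1|1|2|2|2
0|1|3|0|2
2|2|2|2|2
2|1|2|3|0
3|2|3|0|3
1|1|1|1|1
t=3: 1|1|3|2|2
0|2|0|1|2
2|2|3|2|2
2|1|2|3|0
3|2|3|0|3
1|1|1|1|1
t=4: 1|1|3|2|2
0|2|1|1|2
2|2|3|2|2
2|1|2|3|0
3|2|3|0|3
1|1|1|1|1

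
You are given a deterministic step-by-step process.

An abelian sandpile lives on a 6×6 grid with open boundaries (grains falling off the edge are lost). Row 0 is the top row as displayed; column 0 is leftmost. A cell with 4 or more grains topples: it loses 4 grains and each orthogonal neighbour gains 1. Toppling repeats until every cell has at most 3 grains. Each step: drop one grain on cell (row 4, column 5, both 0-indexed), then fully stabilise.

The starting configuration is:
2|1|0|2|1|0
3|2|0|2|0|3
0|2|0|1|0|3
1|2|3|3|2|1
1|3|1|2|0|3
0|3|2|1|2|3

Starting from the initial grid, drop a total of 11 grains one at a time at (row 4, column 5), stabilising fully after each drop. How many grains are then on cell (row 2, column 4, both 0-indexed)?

2

k=0  2|1|0|2|1|0
3|2|0|2|0|3
0|2|0|1|0|3
1|2|3|3|2|1
1|3|1|2|0|3
0|3|2|1|2|3
k=1  2|1|0|2|1|0
3|2|0|2|0|3
0|2|0|1|0|3
1|2|3|3|2|2
1|3|1|2|1|1
0|3|2|1|3|0
k=2  2|1|0|2|1|0
3|2|0|2|0|3
0|2|0|1|0|3
1|2|3|3|2|2
1|3|1|2|1|2
0|3|2|1|3|0
k=3  2|1|0|2|1|0
3|2|0|2|0|3
0|2|0|1|0|3
1|2|3|3|2|2
1|3|1|2|1|3
0|3|2|1|3|0
k=4  2|1|0|2|1|0
3|2|0|2|0|3
0|2|0|1|0|3
1|2|3|3|2|3
1|3|1|2|2|0
0|3|2|1|3|1
k=5  2|1|0|2|1|0
3|2|0|2|0|3
0|2|0|1|0|3
1|2|3|3|2|3
1|3|1|2|2|1
0|3|2|1|3|1
k=6  2|1|0|2|1|0
3|2|0|2|0|3
0|2|0|1|0|3
1|2|3|3|2|3
1|3|1|2|2|2
0|3|2|1|3|1
k=7  2|1|0|2|1|0
3|2|0|2|0|3
0|2|0|1|0|3
1|2|3|3|2|3
1|3|1|2|2|3
0|3|2|1|3|1
k=8  2|1|0|2|1|1
3|2|0|2|1|0
0|2|0|1|1|1
1|2|3|3|3|1
1|3|1|2|3|1
0|3|2|1|3|2
k=9  2|1|0|2|1|1
3|2|0|2|1|0
0|2|0|1|1|1
1|2|3|3|3|1
1|3|1|2|3|2
0|3|2|1|3|2
k=10  2|1|0|2|1|1
3|2|0|2|1|0
0|2|0|1|1|1
1|2|3|3|3|1
1|3|1|2|3|3
0|3|2|1|3|2
k=11  2|1|0|2|1|1
3|2|0|2|1|0
0|2|1|2|2|1
1|3|0|2|1|3
1|3|3|0|3|2
0|3|2|3|1|0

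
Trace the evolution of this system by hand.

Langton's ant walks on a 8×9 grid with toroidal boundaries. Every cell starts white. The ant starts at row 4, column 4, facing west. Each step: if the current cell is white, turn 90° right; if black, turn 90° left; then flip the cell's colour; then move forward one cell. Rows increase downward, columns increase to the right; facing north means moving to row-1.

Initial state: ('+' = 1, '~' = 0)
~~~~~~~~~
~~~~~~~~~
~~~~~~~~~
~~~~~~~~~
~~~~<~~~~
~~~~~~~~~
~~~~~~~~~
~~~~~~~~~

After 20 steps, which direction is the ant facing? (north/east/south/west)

east

t=0: ~~~~~~~~~
~~~~~~~~~
~~~~~~~~~
~~~~~~~~~
~~~~<~~~~
~~~~~~~~~
~~~~~~~~~
~~~~~~~~~
t=1: ~~~~~~~~~
~~~~~~~~~
~~~~~~~~~
~~~~^~~~~
~~~~+~~~~
~~~~~~~~~
~~~~~~~~~
~~~~~~~~~
t=2: ~~~~~~~~~
~~~~~~~~~
~~~~~~~~~
~~~~+>~~~
~~~~+~~~~
~~~~~~~~~
~~~~~~~~~
~~~~~~~~~
t=3: ~~~~~~~~~
~~~~~~~~~
~~~~~~~~~
~~~~++~~~
~~~~+v~~~
~~~~~~~~~
~~~~~~~~~
~~~~~~~~~
t=4: ~~~~~~~~~
~~~~~~~~~
~~~~~~~~~
~~~~++~~~
~~~~<+~~~
~~~~~~~~~
~~~~~~~~~
~~~~~~~~~
t=5: ~~~~~~~~~
~~~~~~~~~
~~~~~~~~~
~~~~++~~~
~~~~~+~~~
~~~~v~~~~
~~~~~~~~~
~~~~~~~~~
t=6: ~~~~~~~~~
~~~~~~~~~
~~~~~~~~~
~~~~++~~~
~~~~~+~~~
~~~<+~~~~
~~~~~~~~~
~~~~~~~~~
t=7: ~~~~~~~~~
~~~~~~~~~
~~~~~~~~~
~~~~++~~~
~~~^~+~~~
~~~++~~~~
~~~~~~~~~
~~~~~~~~~
t=8: ~~~~~~~~~
~~~~~~~~~
~~~~~~~~~
~~~~++~~~
~~~+>+~~~
~~~++~~~~
~~~~~~~~~
~~~~~~~~~
t=9: ~~~~~~~~~
~~~~~~~~~
~~~~~~~~~
~~~~++~~~
~~~+++~~~
~~~+v~~~~
~~~~~~~~~
~~~~~~~~~
t=10: ~~~~~~~~~
~~~~~~~~~
~~~~~~~~~
~~~~++~~~
~~~+++~~~
~~~+~>~~~
~~~~~~~~~
~~~~~~~~~
t=11: ~~~~~~~~~
~~~~~~~~~
~~~~~~~~~
~~~~++~~~
~~~+++~~~
~~~+~+~~~
~~~~~v~~~
~~~~~~~~~
t=12: ~~~~~~~~~
~~~~~~~~~
~~~~~~~~~
~~~~++~~~
~~~+++~~~
~~~+~+~~~
~~~~<+~~~
~~~~~~~~~
t=13: ~~~~~~~~~
~~~~~~~~~
~~~~~~~~~
~~~~++~~~
~~~+++~~~
~~~+^+~~~
~~~~++~~~
~~~~~~~~~
t=14: ~~~~~~~~~
~~~~~~~~~
~~~~~~~~~
~~~~++~~~
~~~+++~~~
~~~++>~~~
~~~~++~~~
~~~~~~~~~
t=15: ~~~~~~~~~
~~~~~~~~~
~~~~~~~~~
~~~~++~~~
~~~++^~~~
~~~++~~~~
~~~~++~~~
~~~~~~~~~
t=16: ~~~~~~~~~
~~~~~~~~~
~~~~~~~~~
~~~~++~~~
~~~+<~~~~
~~~++~~~~
~~~~++~~~
~~~~~~~~~
t=17: ~~~~~~~~~
~~~~~~~~~
~~~~~~~~~
~~~~++~~~
~~~+~~~~~
~~~+v~~~~
~~~~++~~~
~~~~~~~~~
t=18: ~~~~~~~~~
~~~~~~~~~
~~~~~~~~~
~~~~++~~~
~~~+~~~~~
~~~+~>~~~
~~~~++~~~
~~~~~~~~~
t=19: ~~~~~~~~~
~~~~~~~~~
~~~~~~~~~
~~~~++~~~
~~~+~~~~~
~~~+~+~~~
~~~~+v~~~
~~~~~~~~~
t=20: ~~~~~~~~~
~~~~~~~~~
~~~~~~~~~
~~~~++~~~
~~~+~~~~~
~~~+~+~~~
~~~~+~>~~
~~~~~~~~~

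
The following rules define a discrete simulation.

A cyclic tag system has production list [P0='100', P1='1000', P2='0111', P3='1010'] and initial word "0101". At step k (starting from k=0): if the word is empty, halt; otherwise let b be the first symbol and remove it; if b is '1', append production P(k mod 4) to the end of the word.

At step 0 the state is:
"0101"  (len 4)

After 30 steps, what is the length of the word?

26

[0] "0101"  (len 4)
[1] "101"  (len 3)
[2] "011000"  (len 6)
[3] "11000"  (len 5)
[4] "10001010"  (len 8)
[5] "0001010100"  (len 10)
[6] "001010100"  (len 9)
[7] "01010100"  (len 8)
[8] "1010100"  (len 7)
[9] "010100100"  (len 9)
[10] "10100100"  (len 8)
[11] "01001000111"  (len 11)
[12] "1001000111"  (len 10)
[13] "001000111100"  (len 12)
[14] "01000111100"  (len 11)
[15] "1000111100"  (len 10)
[16] "0001111001010"  (len 13)
[17] "001111001010"  (len 12)
[18] "01111001010"  (len 11)
[19] "1111001010"  (len 10)
[20] "1110010101010"  (len 13)
[21] "110010101010100"  (len 15)
[22] "100101010101001000"  (len 18)
[23] "001010101010010000111"  (len 21)
[24] "01010101010010000111"  (len 20)
[25] "1010101010010000111"  (len 19)
[26] "0101010100100001111000"  (len 22)
[27] "101010100100001111000"  (len 21)
[28] "010101001000011110001010"  (len 24)
[29] "10101001000011110001010"  (len 23)
[30] "01010010000111100010101000"  (len 26)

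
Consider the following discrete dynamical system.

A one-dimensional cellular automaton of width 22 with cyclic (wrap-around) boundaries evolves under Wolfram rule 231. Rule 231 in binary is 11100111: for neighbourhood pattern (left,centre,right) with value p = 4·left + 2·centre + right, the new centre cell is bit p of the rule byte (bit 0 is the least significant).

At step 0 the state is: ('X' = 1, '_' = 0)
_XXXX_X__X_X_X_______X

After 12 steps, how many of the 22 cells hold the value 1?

19

[0] _XXXX_X__X_X_X_______X
[1] X_XXXXX_XXXXXX_XXXXXXX
[2] XX_XXXXX_XXXXXX_XXXXXX
[3] XXX_XXXXX_XXXXXX_XXXXX
[4] XXXX_XXXXX_XXXXXX_XXXX
[5] XXXXX_XXXXX_XXXXXX_XXX
[6] XXXXXX_XXXXX_XXXXXX_XX
[7] XXXXXXX_XXXXX_XXXXXX_X
[8] XXXXXXXX_XXXXX_XXXXXX_
[9] _XXXXXXXX_XXXXX_XXXXXX
[10] X_XXXXXXXX_XXXXX_XXXXX
[11] XX_XXXXXXXX_XXXXX_XXXX
[12] XXX_XXXXXXXX_XXXXX_XXX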